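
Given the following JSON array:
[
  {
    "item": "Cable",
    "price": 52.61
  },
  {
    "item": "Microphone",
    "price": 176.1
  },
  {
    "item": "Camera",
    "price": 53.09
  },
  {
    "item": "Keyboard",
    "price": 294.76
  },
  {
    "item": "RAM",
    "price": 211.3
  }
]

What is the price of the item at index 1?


Array index 1 -> Microphone
price = 176.1

ANSWER: 176.1


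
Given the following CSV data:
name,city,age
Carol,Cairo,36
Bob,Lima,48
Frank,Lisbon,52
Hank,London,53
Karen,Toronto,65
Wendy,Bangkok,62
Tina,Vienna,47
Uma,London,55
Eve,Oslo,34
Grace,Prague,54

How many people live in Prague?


Scanning city column for 'Prague':
  Row 10: Grace -> MATCH
Total matches: 1

ANSWER: 1


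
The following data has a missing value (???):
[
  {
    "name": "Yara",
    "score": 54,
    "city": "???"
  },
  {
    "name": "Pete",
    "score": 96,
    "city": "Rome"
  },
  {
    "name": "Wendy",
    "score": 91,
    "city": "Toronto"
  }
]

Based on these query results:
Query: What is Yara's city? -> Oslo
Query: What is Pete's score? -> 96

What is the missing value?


The missing value is Yara's city
From query: Yara's city = Oslo

ANSWER: Oslo


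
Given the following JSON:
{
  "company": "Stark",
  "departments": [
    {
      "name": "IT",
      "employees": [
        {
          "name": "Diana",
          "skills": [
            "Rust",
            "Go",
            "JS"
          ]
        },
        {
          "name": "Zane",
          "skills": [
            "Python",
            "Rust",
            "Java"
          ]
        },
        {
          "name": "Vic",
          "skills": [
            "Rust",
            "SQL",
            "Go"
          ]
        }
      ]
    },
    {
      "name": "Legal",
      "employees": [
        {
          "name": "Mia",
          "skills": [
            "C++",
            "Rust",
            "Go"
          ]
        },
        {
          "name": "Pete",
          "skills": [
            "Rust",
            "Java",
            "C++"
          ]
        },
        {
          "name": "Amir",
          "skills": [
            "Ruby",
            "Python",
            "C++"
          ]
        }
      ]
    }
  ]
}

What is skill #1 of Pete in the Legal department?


Path: departments[1].employees[1].skills[0]
Value: Rust

ANSWER: Rust


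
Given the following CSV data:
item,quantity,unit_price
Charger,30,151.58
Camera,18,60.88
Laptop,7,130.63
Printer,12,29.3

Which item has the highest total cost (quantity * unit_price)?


Computing row totals:
  Charger: 4547.4
  Camera: 1095.84
  Laptop: 914.41
  Printer: 351.6
Maximum: Charger (4547.4)

ANSWER: Charger


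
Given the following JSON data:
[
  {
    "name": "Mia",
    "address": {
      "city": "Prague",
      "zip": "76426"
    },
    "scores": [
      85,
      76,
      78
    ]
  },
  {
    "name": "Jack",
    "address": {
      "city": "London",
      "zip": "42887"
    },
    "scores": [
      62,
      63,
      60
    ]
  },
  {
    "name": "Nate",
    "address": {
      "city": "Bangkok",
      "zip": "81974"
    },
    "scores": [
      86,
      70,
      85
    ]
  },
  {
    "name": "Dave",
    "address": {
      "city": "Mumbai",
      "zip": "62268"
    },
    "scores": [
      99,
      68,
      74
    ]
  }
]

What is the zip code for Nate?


Path: records[2].address.zip
Value: 81974

ANSWER: 81974


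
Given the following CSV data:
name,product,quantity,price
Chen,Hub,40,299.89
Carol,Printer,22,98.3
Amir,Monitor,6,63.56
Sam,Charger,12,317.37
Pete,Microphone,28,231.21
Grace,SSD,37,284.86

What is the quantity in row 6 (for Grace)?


Row 6: Grace
Column 'quantity' = 37

ANSWER: 37


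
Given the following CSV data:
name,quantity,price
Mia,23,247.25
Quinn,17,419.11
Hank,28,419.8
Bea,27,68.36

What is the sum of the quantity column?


Values in 'quantity' column:
  Row 1: 23
  Row 2: 17
  Row 3: 28
  Row 4: 27
Sum = 23 + 17 + 28 + 27 = 95

ANSWER: 95


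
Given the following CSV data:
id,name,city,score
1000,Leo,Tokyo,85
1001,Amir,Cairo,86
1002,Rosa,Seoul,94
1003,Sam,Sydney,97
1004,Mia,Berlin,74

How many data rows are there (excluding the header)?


Counting rows (excluding header):
Header: id,name,city,score
Data rows: 5

ANSWER: 5


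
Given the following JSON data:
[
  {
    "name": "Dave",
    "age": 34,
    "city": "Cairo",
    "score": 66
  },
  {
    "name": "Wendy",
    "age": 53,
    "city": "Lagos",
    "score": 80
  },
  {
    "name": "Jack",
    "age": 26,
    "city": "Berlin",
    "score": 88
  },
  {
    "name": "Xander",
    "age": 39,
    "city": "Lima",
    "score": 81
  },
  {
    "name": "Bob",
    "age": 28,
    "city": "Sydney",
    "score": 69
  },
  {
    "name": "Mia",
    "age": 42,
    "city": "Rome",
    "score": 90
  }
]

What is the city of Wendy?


Looking up record where name = Wendy
Record index: 1
Field 'city' = Lagos

ANSWER: Lagos


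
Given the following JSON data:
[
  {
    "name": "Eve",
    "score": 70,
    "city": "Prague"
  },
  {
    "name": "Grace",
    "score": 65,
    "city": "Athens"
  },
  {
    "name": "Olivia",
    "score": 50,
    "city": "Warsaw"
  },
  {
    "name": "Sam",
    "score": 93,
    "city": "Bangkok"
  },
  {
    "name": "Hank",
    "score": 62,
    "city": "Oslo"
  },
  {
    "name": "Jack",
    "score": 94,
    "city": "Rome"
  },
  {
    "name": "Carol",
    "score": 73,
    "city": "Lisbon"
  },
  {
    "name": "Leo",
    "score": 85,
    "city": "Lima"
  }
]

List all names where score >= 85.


Filtering records where score >= 85:
  Eve (score=70) -> no
  Grace (score=65) -> no
  Olivia (score=50) -> no
  Sam (score=93) -> YES
  Hank (score=62) -> no
  Jack (score=94) -> YES
  Carol (score=73) -> no
  Leo (score=85) -> YES


ANSWER: Sam, Jack, Leo


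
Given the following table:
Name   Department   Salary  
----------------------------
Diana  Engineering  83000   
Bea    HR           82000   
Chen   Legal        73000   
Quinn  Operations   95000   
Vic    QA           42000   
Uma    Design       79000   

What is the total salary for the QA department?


QA department members:
  Vic: 42000
Total = 42000 = 42000

ANSWER: 42000


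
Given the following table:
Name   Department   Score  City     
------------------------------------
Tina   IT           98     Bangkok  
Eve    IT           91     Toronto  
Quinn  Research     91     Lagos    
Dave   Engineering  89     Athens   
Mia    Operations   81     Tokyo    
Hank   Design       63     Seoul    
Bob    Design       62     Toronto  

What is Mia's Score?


Row 5: Mia
Score = 81

ANSWER: 81


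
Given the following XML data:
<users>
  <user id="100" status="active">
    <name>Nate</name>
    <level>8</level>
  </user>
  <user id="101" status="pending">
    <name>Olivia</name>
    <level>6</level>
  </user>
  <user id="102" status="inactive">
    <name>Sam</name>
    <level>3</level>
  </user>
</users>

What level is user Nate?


Finding user: Nate
<level>8</level>

ANSWER: 8


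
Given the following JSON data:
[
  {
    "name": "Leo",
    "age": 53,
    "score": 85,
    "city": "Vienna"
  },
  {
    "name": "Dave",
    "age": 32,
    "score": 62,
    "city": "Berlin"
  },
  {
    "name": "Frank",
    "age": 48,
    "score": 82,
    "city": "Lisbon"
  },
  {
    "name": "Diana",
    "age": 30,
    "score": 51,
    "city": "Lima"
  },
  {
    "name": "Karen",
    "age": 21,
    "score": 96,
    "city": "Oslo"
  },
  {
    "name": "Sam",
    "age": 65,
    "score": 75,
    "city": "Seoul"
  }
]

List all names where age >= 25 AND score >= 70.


Checking both conditions:
  Leo (age=53, score=85) -> YES
  Dave (age=32, score=62) -> no
  Frank (age=48, score=82) -> YES
  Diana (age=30, score=51) -> no
  Karen (age=21, score=96) -> no
  Sam (age=65, score=75) -> YES


ANSWER: Leo, Frank, Sam


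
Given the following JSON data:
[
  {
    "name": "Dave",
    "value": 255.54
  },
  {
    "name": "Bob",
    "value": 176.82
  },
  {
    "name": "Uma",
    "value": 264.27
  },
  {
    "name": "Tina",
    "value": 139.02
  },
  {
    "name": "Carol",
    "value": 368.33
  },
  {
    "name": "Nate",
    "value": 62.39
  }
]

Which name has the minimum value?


Comparing values:
  Dave: 255.54
  Bob: 176.82
  Uma: 264.27
  Tina: 139.02
  Carol: 368.33
  Nate: 62.39
Minimum: Nate (62.39)

ANSWER: Nate


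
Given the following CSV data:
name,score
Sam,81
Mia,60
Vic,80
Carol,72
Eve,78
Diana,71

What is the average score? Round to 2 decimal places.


Scores: 81, 60, 80, 72, 78, 71
Sum = 442
Count = 6
Average = 442 / 6 = 73.67

ANSWER: 73.67


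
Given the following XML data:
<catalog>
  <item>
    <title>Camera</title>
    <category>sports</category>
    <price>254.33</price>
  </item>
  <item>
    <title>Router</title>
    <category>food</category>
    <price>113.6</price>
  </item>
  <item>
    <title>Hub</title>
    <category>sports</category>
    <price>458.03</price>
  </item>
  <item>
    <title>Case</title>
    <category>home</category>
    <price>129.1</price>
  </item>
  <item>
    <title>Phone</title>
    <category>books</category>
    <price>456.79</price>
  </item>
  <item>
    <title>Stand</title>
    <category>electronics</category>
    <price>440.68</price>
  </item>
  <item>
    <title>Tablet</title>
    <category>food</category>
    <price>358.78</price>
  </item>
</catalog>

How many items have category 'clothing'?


Scanning <item> elements for <category>clothing</category>:
Count: 0

ANSWER: 0


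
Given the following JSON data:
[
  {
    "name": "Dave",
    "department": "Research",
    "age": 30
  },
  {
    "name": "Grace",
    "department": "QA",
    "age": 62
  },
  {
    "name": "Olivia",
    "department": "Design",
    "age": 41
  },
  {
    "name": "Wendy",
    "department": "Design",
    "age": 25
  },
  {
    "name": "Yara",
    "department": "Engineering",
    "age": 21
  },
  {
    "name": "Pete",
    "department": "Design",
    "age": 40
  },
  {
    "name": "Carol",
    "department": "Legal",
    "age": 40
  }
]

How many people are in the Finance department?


Scanning records for department = Finance
  No matches found
Count: 0

ANSWER: 0


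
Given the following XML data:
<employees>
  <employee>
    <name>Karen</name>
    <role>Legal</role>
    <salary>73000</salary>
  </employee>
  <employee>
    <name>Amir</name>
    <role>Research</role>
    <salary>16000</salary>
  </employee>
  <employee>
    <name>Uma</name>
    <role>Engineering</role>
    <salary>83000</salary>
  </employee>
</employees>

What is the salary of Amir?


Searching for <employee> with <name>Amir</name>
Found at position 2
<salary>16000</salary>

ANSWER: 16000


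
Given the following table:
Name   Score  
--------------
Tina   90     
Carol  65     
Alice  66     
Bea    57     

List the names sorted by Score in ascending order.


Sorting by Score (ascending):
  Bea: 57
  Carol: 65
  Alice: 66
  Tina: 90


ANSWER: Bea, Carol, Alice, Tina


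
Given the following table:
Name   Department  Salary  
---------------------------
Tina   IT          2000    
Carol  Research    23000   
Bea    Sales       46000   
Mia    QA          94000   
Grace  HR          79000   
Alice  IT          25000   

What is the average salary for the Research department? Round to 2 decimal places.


Research department members:
  Carol: 23000
Sum = 23000
Count = 1
Average = 23000 / 1 = 23000.00

ANSWER: 23000.00


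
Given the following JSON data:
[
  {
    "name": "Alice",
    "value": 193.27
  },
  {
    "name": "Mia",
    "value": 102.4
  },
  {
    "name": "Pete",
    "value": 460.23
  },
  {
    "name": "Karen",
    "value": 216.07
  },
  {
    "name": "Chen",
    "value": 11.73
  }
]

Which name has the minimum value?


Comparing values:
  Alice: 193.27
  Mia: 102.4
  Pete: 460.23
  Karen: 216.07
  Chen: 11.73
Minimum: Chen (11.73)

ANSWER: Chen


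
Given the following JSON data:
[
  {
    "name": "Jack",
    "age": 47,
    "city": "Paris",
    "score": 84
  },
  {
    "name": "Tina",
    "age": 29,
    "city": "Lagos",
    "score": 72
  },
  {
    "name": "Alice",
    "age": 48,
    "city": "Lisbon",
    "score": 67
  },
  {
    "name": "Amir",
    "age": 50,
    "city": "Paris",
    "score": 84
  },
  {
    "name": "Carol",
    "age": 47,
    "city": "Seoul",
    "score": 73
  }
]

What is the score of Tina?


Looking up record where name = Tina
Record index: 1
Field 'score' = 72

ANSWER: 72


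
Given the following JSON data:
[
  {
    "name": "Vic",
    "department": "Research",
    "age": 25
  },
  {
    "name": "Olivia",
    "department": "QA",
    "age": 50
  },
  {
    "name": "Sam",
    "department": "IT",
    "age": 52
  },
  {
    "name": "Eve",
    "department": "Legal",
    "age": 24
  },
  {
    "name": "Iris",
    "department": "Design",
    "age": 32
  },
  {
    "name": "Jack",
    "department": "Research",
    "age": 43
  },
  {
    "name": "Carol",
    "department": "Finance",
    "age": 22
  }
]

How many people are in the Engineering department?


Scanning records for department = Engineering
  No matches found
Count: 0

ANSWER: 0


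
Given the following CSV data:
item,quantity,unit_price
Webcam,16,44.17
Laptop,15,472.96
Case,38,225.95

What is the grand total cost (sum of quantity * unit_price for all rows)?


Computing row totals:
  Webcam: 16 * 44.17 = 706.72
  Laptop: 15 * 472.96 = 7094.4
  Case: 38 * 225.95 = 8586.1
Grand total = 706.72 + 7094.4 + 8586.1 = 16387.22

ANSWER: 16387.22


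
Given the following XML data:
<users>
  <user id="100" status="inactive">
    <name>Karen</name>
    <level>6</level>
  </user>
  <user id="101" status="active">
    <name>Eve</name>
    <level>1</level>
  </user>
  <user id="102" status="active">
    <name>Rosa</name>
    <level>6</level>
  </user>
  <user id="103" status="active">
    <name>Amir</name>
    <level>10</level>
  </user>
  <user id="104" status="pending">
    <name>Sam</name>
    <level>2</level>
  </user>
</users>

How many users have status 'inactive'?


Counting users with status='inactive':
  Karen (id=100) -> MATCH
Count: 1

ANSWER: 1


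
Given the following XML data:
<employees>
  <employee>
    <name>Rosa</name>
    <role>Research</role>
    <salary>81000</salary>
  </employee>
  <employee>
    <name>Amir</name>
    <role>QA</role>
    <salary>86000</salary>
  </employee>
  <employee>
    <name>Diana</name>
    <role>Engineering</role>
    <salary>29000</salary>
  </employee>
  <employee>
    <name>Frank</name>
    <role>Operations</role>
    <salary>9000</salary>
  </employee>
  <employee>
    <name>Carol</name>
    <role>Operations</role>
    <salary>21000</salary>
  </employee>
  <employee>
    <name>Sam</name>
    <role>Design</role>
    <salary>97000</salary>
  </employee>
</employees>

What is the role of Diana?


Searching for <employee> with <name>Diana</name>
Found at position 3
<role>Engineering</role>

ANSWER: Engineering


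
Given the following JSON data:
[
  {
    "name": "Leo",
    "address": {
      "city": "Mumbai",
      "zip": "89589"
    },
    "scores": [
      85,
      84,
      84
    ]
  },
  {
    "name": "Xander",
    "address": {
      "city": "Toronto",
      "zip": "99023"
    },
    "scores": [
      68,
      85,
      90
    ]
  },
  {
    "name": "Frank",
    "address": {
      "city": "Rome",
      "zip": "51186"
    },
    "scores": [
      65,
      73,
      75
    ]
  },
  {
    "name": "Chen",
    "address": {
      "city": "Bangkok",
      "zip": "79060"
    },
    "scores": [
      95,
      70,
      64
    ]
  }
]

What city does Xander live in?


Path: records[1].address.city
Value: Toronto

ANSWER: Toronto


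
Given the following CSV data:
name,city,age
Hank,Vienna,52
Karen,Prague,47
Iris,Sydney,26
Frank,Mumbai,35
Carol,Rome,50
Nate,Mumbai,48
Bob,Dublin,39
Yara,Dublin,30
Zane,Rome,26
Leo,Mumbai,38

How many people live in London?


Scanning city column for 'London':
Total matches: 0

ANSWER: 0


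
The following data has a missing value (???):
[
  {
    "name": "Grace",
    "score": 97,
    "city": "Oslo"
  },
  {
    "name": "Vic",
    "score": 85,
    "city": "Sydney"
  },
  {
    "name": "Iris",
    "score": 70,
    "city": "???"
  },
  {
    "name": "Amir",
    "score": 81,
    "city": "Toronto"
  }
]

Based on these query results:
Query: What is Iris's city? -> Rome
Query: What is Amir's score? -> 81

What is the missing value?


The missing value is Iris's city
From query: Iris's city = Rome

ANSWER: Rome


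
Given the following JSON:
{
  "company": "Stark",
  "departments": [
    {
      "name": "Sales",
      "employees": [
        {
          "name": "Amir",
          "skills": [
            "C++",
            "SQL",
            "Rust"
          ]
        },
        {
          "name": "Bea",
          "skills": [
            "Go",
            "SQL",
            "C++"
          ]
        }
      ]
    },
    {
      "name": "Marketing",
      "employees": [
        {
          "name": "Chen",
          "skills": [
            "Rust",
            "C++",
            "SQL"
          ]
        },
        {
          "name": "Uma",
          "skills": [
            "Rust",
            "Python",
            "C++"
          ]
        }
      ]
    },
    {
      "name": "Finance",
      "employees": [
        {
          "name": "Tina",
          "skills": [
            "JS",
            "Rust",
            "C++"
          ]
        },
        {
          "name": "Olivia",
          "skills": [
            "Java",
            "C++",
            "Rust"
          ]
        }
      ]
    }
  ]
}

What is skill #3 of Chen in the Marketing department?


Path: departments[1].employees[0].skills[2]
Value: SQL

ANSWER: SQL


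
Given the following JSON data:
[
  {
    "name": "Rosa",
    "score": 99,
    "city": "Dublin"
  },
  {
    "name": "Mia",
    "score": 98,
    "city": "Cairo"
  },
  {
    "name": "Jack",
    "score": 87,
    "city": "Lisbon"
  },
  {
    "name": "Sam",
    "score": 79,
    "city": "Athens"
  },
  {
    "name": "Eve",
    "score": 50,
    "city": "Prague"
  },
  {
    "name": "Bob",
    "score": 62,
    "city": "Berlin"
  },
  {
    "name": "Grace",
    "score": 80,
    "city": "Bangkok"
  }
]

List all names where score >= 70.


Filtering records where score >= 70:
  Rosa (score=99) -> YES
  Mia (score=98) -> YES
  Jack (score=87) -> YES
  Sam (score=79) -> YES
  Eve (score=50) -> no
  Bob (score=62) -> no
  Grace (score=80) -> YES


ANSWER: Rosa, Mia, Jack, Sam, Grace


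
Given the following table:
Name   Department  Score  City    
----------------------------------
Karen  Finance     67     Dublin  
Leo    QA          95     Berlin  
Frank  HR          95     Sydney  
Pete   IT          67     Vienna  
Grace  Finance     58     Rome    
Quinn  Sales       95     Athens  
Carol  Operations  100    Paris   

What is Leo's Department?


Row 2: Leo
Department = QA

ANSWER: QA


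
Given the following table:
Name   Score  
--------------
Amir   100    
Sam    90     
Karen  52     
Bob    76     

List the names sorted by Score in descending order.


Sorting by Score (descending):
  Amir: 100
  Sam: 90
  Bob: 76
  Karen: 52


ANSWER: Amir, Sam, Bob, Karen


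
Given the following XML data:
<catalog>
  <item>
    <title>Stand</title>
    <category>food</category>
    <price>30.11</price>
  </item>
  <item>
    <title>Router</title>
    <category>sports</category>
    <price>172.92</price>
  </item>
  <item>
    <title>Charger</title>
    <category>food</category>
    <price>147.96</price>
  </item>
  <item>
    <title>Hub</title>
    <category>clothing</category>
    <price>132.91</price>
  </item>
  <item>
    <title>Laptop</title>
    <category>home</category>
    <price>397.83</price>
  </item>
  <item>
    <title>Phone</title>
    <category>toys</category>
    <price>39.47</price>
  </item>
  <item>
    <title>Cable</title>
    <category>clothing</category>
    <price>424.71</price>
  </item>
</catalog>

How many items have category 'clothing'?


Scanning <item> elements for <category>clothing</category>:
  Item 4: Hub -> MATCH
  Item 7: Cable -> MATCH
Count: 2

ANSWER: 2


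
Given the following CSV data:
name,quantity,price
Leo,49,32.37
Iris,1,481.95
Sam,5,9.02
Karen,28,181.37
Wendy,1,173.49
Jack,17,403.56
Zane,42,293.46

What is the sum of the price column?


Values in 'price' column:
  Row 1: 32.37
  Row 2: 481.95
  Row 3: 9.02
  Row 4: 181.37
  Row 5: 173.49
  Row 6: 403.56
  Row 7: 293.46
Sum = 32.37 + 481.95 + 9.02 + 181.37 + 173.49 + 403.56 + 293.46 = 1575.22

ANSWER: 1575.22


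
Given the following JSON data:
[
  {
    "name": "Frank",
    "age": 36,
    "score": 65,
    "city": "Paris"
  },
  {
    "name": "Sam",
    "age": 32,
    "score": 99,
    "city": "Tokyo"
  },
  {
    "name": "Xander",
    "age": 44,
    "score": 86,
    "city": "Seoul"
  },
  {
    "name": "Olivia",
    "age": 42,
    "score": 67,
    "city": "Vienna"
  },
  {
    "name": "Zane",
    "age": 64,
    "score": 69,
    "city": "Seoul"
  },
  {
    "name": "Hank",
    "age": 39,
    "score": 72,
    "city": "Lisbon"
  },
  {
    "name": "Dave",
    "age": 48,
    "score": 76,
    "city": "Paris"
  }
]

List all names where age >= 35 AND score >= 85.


Checking both conditions:
  Frank (age=36, score=65) -> no
  Sam (age=32, score=99) -> no
  Xander (age=44, score=86) -> YES
  Olivia (age=42, score=67) -> no
  Zane (age=64, score=69) -> no
  Hank (age=39, score=72) -> no
  Dave (age=48, score=76) -> no


ANSWER: Xander


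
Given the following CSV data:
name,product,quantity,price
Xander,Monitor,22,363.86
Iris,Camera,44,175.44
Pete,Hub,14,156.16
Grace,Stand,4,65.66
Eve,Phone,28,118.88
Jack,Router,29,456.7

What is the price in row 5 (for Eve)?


Row 5: Eve
Column 'price' = 118.88

ANSWER: 118.88


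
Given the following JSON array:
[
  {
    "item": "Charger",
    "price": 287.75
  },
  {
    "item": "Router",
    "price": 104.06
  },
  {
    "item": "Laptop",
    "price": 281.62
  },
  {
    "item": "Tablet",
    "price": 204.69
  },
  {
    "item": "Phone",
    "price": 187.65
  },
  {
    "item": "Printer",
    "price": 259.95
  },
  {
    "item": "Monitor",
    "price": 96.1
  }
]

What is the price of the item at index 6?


Array index 6 -> Monitor
price = 96.1

ANSWER: 96.1


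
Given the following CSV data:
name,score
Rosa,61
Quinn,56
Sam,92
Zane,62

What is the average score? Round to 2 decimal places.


Scores: 61, 56, 92, 62
Sum = 271
Count = 4
Average = 271 / 4 = 67.75

ANSWER: 67.75


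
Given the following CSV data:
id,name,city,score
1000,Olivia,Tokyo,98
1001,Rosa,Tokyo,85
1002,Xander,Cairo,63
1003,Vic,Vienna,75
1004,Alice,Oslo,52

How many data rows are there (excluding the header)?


Counting rows (excluding header):
Header: id,name,city,score
Data rows: 5

ANSWER: 5


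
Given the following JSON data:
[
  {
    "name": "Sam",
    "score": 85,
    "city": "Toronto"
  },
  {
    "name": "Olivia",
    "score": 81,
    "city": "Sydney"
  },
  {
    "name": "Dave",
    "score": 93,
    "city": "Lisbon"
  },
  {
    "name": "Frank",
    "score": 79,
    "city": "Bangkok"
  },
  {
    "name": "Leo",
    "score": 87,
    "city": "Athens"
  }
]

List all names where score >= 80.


Filtering records where score >= 80:
  Sam (score=85) -> YES
  Olivia (score=81) -> YES
  Dave (score=93) -> YES
  Frank (score=79) -> no
  Leo (score=87) -> YES


ANSWER: Sam, Olivia, Dave, Leo


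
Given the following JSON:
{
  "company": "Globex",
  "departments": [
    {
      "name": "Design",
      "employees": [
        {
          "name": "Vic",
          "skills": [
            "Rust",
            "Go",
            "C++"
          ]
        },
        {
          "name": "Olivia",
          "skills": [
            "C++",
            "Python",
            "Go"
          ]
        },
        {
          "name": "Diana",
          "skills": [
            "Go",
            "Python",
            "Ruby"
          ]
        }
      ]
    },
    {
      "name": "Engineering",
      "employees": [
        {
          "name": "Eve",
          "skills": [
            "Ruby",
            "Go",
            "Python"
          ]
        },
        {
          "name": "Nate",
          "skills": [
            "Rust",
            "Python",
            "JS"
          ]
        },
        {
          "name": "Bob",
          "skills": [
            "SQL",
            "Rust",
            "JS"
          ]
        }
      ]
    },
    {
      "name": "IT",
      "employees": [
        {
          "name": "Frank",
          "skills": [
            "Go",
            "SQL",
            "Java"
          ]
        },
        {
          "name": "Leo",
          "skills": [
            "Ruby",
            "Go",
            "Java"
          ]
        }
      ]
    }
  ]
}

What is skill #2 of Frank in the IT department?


Path: departments[2].employees[0].skills[1]
Value: SQL

ANSWER: SQL


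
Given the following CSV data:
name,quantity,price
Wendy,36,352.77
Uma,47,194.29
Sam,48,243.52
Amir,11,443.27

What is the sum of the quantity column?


Values in 'quantity' column:
  Row 1: 36
  Row 2: 47
  Row 3: 48
  Row 4: 11
Sum = 36 + 47 + 48 + 11 = 142

ANSWER: 142


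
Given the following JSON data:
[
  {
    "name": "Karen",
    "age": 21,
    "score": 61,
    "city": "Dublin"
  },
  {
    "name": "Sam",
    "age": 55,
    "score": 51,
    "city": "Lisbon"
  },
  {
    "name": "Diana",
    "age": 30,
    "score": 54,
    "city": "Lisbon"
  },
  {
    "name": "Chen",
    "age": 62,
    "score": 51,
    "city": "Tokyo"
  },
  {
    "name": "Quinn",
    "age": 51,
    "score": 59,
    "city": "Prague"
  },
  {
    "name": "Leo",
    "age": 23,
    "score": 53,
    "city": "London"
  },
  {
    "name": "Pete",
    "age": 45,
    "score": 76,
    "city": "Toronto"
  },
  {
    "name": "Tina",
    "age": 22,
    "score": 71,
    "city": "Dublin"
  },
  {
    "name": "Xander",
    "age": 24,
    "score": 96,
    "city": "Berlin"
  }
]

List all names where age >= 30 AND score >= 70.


Checking both conditions:
  Karen (age=21, score=61) -> no
  Sam (age=55, score=51) -> no
  Diana (age=30, score=54) -> no
  Chen (age=62, score=51) -> no
  Quinn (age=51, score=59) -> no
  Leo (age=23, score=53) -> no
  Pete (age=45, score=76) -> YES
  Tina (age=22, score=71) -> no
  Xander (age=24, score=96) -> no


ANSWER: Pete


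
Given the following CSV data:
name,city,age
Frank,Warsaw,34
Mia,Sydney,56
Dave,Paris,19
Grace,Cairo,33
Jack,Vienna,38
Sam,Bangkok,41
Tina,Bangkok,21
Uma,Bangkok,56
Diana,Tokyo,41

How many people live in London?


Scanning city column for 'London':
Total matches: 0

ANSWER: 0


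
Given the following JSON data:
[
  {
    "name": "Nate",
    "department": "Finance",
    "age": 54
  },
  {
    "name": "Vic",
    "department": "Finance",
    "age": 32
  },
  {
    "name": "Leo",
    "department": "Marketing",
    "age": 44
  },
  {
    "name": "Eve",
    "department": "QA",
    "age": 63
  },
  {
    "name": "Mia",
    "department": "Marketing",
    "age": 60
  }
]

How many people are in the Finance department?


Scanning records for department = Finance
  Record 0: Nate
  Record 1: Vic
Count: 2

ANSWER: 2


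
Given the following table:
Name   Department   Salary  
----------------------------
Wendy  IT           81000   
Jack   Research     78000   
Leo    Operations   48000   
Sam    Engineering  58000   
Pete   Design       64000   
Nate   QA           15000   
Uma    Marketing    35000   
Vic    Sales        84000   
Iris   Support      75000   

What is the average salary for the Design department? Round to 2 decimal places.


Design department members:
  Pete: 64000
Sum = 64000
Count = 1
Average = 64000 / 1 = 64000.00

ANSWER: 64000.00


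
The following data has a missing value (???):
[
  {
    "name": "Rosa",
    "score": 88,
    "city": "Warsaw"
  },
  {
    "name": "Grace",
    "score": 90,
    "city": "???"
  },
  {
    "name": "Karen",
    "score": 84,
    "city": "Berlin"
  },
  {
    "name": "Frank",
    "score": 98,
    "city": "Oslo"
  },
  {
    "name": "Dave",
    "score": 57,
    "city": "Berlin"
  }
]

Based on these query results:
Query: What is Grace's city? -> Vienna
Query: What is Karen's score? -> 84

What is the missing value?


The missing value is Grace's city
From query: Grace's city = Vienna

ANSWER: Vienna


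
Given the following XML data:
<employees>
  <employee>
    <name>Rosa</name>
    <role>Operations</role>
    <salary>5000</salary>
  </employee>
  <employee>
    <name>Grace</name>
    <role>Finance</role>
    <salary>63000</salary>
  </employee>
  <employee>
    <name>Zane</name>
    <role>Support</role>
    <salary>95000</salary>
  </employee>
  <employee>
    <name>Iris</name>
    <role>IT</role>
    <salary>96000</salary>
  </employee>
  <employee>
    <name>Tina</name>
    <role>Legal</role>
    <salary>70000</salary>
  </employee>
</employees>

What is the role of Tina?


Searching for <employee> with <name>Tina</name>
Found at position 5
<role>Legal</role>

ANSWER: Legal


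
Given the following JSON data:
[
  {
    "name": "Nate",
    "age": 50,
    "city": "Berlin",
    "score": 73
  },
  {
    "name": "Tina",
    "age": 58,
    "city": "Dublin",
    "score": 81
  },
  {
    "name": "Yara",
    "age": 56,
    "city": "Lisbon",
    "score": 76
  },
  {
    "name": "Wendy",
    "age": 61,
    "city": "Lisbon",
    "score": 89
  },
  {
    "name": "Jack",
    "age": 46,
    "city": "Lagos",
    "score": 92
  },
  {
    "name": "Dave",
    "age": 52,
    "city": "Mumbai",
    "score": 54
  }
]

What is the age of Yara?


Looking up record where name = Yara
Record index: 2
Field 'age' = 56

ANSWER: 56


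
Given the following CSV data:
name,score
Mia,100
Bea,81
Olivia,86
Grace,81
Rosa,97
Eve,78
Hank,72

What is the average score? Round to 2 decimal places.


Scores: 100, 81, 86, 81, 97, 78, 72
Sum = 595
Count = 7
Average = 595 / 7 = 85.00

ANSWER: 85.00


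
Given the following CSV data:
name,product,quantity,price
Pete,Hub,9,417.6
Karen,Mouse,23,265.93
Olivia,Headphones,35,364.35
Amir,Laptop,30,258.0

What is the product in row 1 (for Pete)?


Row 1: Pete
Column 'product' = Hub

ANSWER: Hub


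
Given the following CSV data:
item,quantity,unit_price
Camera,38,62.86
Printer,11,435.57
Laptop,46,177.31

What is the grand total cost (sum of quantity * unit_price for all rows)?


Computing row totals:
  Camera: 38 * 62.86 = 2388.68
  Printer: 11 * 435.57 = 4791.27
  Laptop: 46 * 177.31 = 8156.26
Grand total = 2388.68 + 4791.27 + 8156.26 = 15336.21

ANSWER: 15336.21


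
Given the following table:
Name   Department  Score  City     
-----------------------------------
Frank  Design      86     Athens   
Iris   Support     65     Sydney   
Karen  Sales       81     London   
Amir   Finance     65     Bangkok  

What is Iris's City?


Row 2: Iris
City = Sydney

ANSWER: Sydney


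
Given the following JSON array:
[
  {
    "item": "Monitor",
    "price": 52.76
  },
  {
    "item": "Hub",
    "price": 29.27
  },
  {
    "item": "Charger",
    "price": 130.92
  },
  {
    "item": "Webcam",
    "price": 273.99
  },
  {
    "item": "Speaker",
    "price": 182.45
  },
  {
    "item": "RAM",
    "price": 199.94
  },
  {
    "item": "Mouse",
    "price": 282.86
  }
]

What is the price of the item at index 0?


Array index 0 -> Monitor
price = 52.76

ANSWER: 52.76


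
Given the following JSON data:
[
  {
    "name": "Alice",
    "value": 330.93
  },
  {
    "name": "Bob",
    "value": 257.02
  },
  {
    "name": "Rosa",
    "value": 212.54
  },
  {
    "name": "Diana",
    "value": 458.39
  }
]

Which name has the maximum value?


Comparing values:
  Alice: 330.93
  Bob: 257.02
  Rosa: 212.54
  Diana: 458.39
Maximum: Diana (458.39)

ANSWER: Diana


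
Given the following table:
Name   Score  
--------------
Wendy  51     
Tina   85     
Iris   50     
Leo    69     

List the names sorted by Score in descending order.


Sorting by Score (descending):
  Tina: 85
  Leo: 69
  Wendy: 51
  Iris: 50


ANSWER: Tina, Leo, Wendy, Iris


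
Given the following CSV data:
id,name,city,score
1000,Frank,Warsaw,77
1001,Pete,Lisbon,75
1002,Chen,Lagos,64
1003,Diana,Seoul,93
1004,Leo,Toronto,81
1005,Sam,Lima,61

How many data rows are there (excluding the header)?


Counting rows (excluding header):
Header: id,name,city,score
Data rows: 6

ANSWER: 6


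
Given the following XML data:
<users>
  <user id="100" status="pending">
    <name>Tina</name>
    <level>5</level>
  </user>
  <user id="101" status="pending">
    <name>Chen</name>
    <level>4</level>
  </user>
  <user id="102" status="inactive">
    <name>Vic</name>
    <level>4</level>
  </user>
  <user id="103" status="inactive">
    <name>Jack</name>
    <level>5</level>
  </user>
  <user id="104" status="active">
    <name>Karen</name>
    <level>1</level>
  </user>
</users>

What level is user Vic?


Finding user: Vic
<level>4</level>

ANSWER: 4


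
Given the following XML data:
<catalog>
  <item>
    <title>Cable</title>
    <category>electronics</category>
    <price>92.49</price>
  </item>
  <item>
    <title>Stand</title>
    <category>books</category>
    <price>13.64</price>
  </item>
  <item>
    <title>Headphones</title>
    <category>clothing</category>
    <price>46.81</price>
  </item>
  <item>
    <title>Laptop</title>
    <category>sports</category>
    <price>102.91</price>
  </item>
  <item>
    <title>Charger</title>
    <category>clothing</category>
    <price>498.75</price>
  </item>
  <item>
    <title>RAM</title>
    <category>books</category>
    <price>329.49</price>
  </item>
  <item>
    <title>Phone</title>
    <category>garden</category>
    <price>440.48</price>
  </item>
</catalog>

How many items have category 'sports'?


Scanning <item> elements for <category>sports</category>:
  Item 4: Laptop -> MATCH
Count: 1

ANSWER: 1


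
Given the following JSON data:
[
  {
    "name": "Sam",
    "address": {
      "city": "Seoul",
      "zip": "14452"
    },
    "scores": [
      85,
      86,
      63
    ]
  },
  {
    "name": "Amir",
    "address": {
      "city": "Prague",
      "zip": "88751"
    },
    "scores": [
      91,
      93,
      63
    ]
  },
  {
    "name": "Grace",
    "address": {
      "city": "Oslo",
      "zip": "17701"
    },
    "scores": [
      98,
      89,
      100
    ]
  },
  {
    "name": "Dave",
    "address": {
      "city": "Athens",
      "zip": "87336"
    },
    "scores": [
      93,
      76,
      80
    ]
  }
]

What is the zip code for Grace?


Path: records[2].address.zip
Value: 17701

ANSWER: 17701


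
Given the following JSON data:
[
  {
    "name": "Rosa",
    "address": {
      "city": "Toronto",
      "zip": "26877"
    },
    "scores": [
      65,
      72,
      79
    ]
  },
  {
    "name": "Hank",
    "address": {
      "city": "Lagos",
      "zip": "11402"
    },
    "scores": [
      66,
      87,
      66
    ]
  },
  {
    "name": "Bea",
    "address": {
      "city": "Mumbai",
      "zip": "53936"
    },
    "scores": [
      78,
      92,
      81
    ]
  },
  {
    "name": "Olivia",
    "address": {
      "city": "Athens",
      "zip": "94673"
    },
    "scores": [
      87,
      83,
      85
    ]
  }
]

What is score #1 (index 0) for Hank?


Path: records[1].scores[0]
Value: 66

ANSWER: 66


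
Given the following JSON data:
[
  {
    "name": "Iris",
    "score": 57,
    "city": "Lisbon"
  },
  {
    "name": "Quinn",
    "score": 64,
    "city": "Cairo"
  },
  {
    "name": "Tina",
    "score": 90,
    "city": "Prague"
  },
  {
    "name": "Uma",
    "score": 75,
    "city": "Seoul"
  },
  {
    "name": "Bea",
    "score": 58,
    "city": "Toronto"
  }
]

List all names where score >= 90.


Filtering records where score >= 90:
  Iris (score=57) -> no
  Quinn (score=64) -> no
  Tina (score=90) -> YES
  Uma (score=75) -> no
  Bea (score=58) -> no


ANSWER: Tina


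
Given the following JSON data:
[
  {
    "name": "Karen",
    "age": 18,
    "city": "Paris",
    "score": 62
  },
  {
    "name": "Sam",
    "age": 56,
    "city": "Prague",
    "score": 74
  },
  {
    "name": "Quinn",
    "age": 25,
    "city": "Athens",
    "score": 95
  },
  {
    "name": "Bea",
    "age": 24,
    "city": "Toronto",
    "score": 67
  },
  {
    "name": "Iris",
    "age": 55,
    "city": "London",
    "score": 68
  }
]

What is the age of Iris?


Looking up record where name = Iris
Record index: 4
Field 'age' = 55

ANSWER: 55


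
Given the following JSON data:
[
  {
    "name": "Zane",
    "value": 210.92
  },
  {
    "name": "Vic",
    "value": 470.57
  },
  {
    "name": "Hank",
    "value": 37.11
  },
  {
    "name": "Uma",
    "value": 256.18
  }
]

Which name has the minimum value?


Comparing values:
  Zane: 210.92
  Vic: 470.57
  Hank: 37.11
  Uma: 256.18
Minimum: Hank (37.11)

ANSWER: Hank


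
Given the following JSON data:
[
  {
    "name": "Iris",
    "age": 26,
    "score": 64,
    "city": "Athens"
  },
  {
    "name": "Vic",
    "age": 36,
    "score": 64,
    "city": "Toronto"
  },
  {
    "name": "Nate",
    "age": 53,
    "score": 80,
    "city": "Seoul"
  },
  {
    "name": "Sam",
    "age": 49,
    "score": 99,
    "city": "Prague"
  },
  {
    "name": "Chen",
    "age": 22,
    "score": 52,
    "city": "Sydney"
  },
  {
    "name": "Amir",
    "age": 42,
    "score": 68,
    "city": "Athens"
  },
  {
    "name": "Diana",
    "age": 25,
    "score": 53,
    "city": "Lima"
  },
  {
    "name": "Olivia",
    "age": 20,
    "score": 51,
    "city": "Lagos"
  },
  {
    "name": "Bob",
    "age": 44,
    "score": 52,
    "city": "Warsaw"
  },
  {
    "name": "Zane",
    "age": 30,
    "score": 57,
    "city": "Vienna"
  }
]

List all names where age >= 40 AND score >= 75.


Checking both conditions:
  Iris (age=26, score=64) -> no
  Vic (age=36, score=64) -> no
  Nate (age=53, score=80) -> YES
  Sam (age=49, score=99) -> YES
  Chen (age=22, score=52) -> no
  Amir (age=42, score=68) -> no
  Diana (age=25, score=53) -> no
  Olivia (age=20, score=51) -> no
  Bob (age=44, score=52) -> no
  Zane (age=30, score=57) -> no


ANSWER: Nate, Sam


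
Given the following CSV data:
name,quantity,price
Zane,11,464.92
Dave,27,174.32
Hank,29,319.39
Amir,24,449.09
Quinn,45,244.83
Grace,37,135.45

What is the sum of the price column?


Values in 'price' column:
  Row 1: 464.92
  Row 2: 174.32
  Row 3: 319.39
  Row 4: 449.09
  Row 5: 244.83
  Row 6: 135.45
Sum = 464.92 + 174.32 + 319.39 + 449.09 + 244.83 + 135.45 = 1788.0

ANSWER: 1788.0


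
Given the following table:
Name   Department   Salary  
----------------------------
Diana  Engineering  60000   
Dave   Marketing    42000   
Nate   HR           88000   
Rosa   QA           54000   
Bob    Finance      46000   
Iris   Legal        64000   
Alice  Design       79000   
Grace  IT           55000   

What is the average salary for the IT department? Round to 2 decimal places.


IT department members:
  Grace: 55000
Sum = 55000
Count = 1
Average = 55000 / 1 = 55000.00

ANSWER: 55000.00


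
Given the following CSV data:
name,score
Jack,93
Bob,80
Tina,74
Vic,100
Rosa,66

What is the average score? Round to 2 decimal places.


Scores: 93, 80, 74, 100, 66
Sum = 413
Count = 5
Average = 413 / 5 = 82.60

ANSWER: 82.60


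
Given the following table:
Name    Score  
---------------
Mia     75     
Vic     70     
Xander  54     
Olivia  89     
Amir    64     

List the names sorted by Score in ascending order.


Sorting by Score (ascending):
  Xander: 54
  Amir: 64
  Vic: 70
  Mia: 75
  Olivia: 89


ANSWER: Xander, Amir, Vic, Mia, Olivia


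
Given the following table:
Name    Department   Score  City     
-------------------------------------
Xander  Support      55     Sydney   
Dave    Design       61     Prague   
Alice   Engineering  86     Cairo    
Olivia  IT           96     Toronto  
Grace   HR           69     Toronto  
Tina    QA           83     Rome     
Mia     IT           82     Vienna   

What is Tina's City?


Row 6: Tina
City = Rome

ANSWER: Rome


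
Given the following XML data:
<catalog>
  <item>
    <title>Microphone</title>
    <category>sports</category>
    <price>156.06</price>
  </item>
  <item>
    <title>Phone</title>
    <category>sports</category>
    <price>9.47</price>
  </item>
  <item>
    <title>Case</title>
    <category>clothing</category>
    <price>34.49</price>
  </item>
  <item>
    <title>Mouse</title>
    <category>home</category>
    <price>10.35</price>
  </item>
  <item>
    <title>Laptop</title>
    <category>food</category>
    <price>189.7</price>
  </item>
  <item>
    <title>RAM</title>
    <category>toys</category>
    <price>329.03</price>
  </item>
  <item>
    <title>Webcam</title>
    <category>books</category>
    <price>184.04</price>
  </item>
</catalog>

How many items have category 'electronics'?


Scanning <item> elements for <category>electronics</category>:
Count: 0

ANSWER: 0
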